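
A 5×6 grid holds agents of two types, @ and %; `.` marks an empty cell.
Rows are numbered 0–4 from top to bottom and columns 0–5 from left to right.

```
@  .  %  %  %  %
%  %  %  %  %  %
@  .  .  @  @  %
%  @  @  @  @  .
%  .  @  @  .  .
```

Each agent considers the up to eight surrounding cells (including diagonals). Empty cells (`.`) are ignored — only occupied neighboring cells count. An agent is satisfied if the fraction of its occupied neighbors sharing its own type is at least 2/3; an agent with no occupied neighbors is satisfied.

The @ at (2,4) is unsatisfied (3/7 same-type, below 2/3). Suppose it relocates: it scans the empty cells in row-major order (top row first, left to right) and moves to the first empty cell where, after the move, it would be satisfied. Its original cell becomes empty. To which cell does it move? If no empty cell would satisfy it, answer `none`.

Vacating (2,4). Empty cells in order:
  (0,1): 1/5 same-type → still unsatisfied.
  (2,1): 3/7 same-type → still unsatisfied.
  (2,2): 4/7 same-type → still unsatisfied.
  (3,5): 1/2 same-type → still unsatisfied.
  (4,1): 3/5 same-type → still unsatisfied.
  (4,4): 3/3 same-type → satisfied — stop here.

(4,4)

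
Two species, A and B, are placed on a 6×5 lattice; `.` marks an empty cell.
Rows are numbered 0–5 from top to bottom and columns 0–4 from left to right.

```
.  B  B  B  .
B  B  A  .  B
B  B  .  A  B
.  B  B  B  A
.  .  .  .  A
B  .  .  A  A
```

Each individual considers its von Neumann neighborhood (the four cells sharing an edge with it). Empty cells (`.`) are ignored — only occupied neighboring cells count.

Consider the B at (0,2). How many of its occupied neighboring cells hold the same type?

Occupied neighbors of (0,2): (1,2)=A, (0,1)=B, (0,3)=B.
Same type (B): 2 of 3.

2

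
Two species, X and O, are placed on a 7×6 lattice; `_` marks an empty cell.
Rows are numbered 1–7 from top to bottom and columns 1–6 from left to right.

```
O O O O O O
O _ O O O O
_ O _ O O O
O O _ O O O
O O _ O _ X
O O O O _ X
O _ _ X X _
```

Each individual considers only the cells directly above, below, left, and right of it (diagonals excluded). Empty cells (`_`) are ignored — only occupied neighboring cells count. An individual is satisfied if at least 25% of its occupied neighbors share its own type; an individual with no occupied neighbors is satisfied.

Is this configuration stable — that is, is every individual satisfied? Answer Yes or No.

(1,1)O 2/2 ok
(1,2)O 2/2 ok
(1,3)O 3/3 ok
(1,4)O 3/3 ok
(1,5)O 3/3 ok
(1,6)O 2/2 ok
(2,1)O 1/1 ok
(2,3)O 2/2 ok
(2,4)O 4/4 ok
(2,5)O 4/4 ok
(2,6)O 3/3 ok
(3,2)O 1/1 ok
(3,4)O 3/3 ok
(3,5)O 4/4 ok
(3,6)O 3/3 ok
(4,1)O 2/2 ok
(4,2)O 3/3 ok
(4,4)O 3/3 ok
(4,5)O 3/3 ok
(4,6)O 2/3 ok
(5,1)O 3/3 ok
(5,2)O 3/3 ok
(5,4)O 2/2 ok
(5,6)X 1/2 ok
(6,1)O 3/3 ok
(6,2)O 3/3 ok
(6,3)O 2/2 ok
(6,4)O 2/3 ok
(6,6)X 1/1 ok
(7,1)O 1/1 ok
(7,4)X 1/2 ok
(7,5)X 1/1 ok
All meet the threshold, so the configuration is stable.

Yes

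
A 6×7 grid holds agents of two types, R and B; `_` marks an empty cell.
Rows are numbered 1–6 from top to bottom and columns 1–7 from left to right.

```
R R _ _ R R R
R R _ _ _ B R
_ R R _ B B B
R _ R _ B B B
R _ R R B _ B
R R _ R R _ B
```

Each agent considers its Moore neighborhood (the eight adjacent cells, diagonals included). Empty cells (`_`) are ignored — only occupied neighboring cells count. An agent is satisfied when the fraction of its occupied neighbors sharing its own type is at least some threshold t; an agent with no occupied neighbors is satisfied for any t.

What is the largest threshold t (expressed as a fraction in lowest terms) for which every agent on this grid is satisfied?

2/5

Row 1: (1,1)R 3/3 · (1,2)R 3/3 · (1,5)R 1/2 · (1,6)R 3/4 · (1,7)R 2/3
Row 2: (2,1)R 4/4 · (2,2)R 5/5 · (2,6)B 3/7 · (2,7)R 2/5
Row 3: (3,2)R 5/5 · (3,3)R 3/3 · (3,5)B 4/4 · (3,6)B 6/7 · (3,7)B 4/5
Row 4: (4,1)R 2/2 · (4,3)R 4/4 · (4,5)B 4/5 · (4,6)B 7/7 · (4,7)B 4/4
Row 5: (5,1)R 3/3 · (5,3)R 4/4 · (5,4)R 4/6 · (5,5)B 2/5 · (5,7)B 3/3
Row 6: (6,1)R 2/2 · (6,2)R 3/3 · (6,4)R 3/4 · (6,5)R 2/3 · (6,7)B 1/1
The smallest same-type fraction is 2/5 at (2,7), which reduces to 2/5. Any threshold above that leaves this agent unsatisfied.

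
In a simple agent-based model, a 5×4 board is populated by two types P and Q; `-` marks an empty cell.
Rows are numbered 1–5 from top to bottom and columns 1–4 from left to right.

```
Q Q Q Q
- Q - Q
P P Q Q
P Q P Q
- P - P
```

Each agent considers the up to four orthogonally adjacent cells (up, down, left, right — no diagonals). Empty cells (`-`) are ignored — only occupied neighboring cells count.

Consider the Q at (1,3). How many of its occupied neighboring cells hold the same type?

Occupied neighbors of (1,3): (1,2)=Q, (1,4)=Q.
Same type (Q): 2 of 2.

2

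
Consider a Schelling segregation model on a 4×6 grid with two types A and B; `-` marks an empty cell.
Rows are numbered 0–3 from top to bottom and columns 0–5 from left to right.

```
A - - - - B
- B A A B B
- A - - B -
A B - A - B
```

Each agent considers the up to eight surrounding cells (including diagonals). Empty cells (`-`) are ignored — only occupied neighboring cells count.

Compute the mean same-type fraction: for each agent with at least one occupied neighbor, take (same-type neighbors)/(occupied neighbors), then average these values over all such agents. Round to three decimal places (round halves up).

0.488

Row 0: (0,0)A 0/1 · (0,5)B 2/2
Row 1: (1,1)B 0/3 · (1,2)A 2/3 · (1,3)A 1/3 · (1,4)B 3/4 · (1,5)B 3/3
Row 2: (2,1)A 2/4 · (2,4)B 3/5
Row 3: (3,0)A 1/2 · (3,1)B 0/2 · (3,3)A 0/1 · (3,5)B 1/1
Sum over 13 agents: 0/1 + 2/2 + 0/3 + 2/3 + 1/3 + 3/4 + 3/3 + 2/4 + 3/5 + 1/2 + 0/2 + 0/1 + 1/1 = 127/20; mean = 127/20 ÷ 13 = 127/260 = 0.488461… → 0.488.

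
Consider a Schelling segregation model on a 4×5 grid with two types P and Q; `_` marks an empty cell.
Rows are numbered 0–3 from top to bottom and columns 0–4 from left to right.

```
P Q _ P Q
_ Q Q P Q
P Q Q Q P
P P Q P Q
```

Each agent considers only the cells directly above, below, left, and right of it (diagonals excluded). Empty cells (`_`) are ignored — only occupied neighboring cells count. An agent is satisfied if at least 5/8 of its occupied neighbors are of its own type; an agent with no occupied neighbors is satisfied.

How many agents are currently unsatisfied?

(0,0)P 0/1 ✗
(0,1)Q 1/2 ✗
(0,3)P 1/2 ✗
(0,4)Q 1/2 ✗
(1,1)Q 3/3 ✓
(1,2)Q 2/3 ✓
(1,3)P 1/4 ✗
(1,4)Q 1/3 ✗
(2,0)P 1/2 ✗
(2,1)Q 2/4 ✗
(2,2)Q 4/4 ✓
(2,3)Q 1/4 ✗
(2,4)P 0/3 ✗
(3,0)P 2/2 ✓
(3,1)P 1/3 ✗
(3,2)Q 1/3 ✗
(3,3)P 0/3 ✗
(3,4)Q 0/2 ✗
Unsatisfied: (0,0), (0,1), (0,3), (0,4), (1,3), (1,4), (2,0), (2,1), (2,3), (2,4), (3,1), (3,2), (3,3), (3,4) — 14 in total.

14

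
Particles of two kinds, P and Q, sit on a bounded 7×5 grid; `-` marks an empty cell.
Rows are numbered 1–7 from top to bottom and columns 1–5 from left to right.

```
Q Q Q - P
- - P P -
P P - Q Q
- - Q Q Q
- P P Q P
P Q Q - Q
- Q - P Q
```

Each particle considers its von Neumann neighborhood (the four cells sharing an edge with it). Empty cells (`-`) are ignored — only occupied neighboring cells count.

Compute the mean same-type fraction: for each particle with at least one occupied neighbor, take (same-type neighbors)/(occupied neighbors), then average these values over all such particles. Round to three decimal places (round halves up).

(1,1)Q 1/1
(1,2)Q 2/2
(1,3)Q 1/2
(1,5)P — no occupied neighbors
(2,3)P 1/2
(2,4)P 1/2
(3,1)P 1/1
(3,2)P 1/1
(3,4)Q 2/3
(3,5)Q 2/2
(4,3)Q 1/2
(4,4)Q 4/4
(4,5)Q 2/3
(5,2)P 1/2
(5,3)P 1/4
(5,4)Q 1/3
(5,5)P 0/3
(6,1)P 0/1
(6,2)Q 2/4
(6,3)Q 1/2
(6,5)Q 1/2
(7,2)Q 1/1
(7,4)P 0/1
(7,5)Q 1/2
Sum over 23 particles: 1/1 + 2/2 + 1/2 + 1/2 + 1/2 + 1/1 + 1/1 + 2/3 + 2/2 + 1/2 + 4/4 + 2/3 + 1/2 + 1/4 + 1/3 + 0/3 + 0/1 + 2/4 + 1/2 + 1/2 + 1/1 + 0/1 + 1/2 = 161/12; mean = 161/12 ÷ 23 = 7/12 = 0.583333… → 0.583.

0.583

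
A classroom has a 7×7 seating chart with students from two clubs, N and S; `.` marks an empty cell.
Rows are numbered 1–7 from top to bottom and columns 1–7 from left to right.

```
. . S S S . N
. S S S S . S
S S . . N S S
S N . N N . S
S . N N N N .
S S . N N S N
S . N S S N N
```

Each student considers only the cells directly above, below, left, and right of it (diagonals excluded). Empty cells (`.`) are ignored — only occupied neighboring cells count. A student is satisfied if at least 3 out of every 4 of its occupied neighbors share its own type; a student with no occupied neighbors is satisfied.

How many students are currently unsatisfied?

17

Row 1: (1,3)S 2/2 ok · (1,4)S 3/3 ok · (1,5)S 2/2 ok · (1,7)N 0/1 unhappy
Row 2: (2,2)S 2/2 ok · (2,3)S 3/3 ok · (2,4)S 3/3 ok · (2,5)S 2/3 unhappy · (2,7)S 1/2 unhappy
Row 3: (3,1)S 2/2 ok · (3,2)S 2/3 unhappy · (3,5)N 1/3 unhappy · (3,6)S 1/2 unhappy · (3,7)S 3/3 ok
Row 4: (4,1)S 2/3 unhappy · (4,2)N 0/2 unhappy · (4,4)N 2/2 ok · (4,5)N 3/3 ok · (4,7)S 1/1 ok
Row 5: (5,1)S 2/2 ok · (5,3)N 1/1 ok · (5,4)N 4/4 ok · (5,5)N 4/4 ok · (5,6)N 1/2 unhappy
Row 6: (6,1)S 3/3 ok · (6,2)S 1/1 ok · (6,4)N 2/3 unhappy · (6,5)N 2/4 unhappy · (6,6)S 0/4 unhappy · (6,7)N 1/2 unhappy
Row 7: (7,1)S 1/1 ok · (7,3)N 0/1 unhappy · (7,4)S 1/3 unhappy · (7,5)S 1/3 unhappy · (7,6)N 1/3 unhappy · (7,7)N 2/2 ok
Unsatisfied: (1,7), (2,5), (2,7), (3,2), (3,5), (3,6), (4,1), (4,2), (5,6), (6,4), (6,5), (6,6), (6,7), (7,3), (7,4), (7,5), (7,6) — 17 in total.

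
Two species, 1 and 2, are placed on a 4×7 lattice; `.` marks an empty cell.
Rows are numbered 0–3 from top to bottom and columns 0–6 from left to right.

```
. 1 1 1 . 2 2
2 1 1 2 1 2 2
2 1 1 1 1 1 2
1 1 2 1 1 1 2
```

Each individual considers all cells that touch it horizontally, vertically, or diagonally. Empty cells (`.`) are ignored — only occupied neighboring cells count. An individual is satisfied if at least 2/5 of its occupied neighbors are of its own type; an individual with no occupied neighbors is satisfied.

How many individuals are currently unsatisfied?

5

Row 0: (0,1)1 3/4 ✓ · (0,2)1 4/5 ✓ · (0,3)1 3/4 ✓ · (0,5)2 3/4 ✓ · (0,6)2 3/3 ✓
Row 1: (1,0)2 1/4 ✗ · (1,1)1 5/7 ✓ · (1,2)1 7/8 ✓ · (1,3)2 0/7 ✗ · (1,4)1 4/7 ✓ · (1,5)2 4/7 ✓ · (1,6)2 4/5 ✓
Row 2: (2,0)2 1/5 ✗ · (2,1)1 5/8 ✓ · (2,2)1 6/8 ✓ · (2,3)1 6/8 ✓ · (2,4)1 6/8 ✓ · (2,5)1 4/8 ✓ · (2,6)2 3/5 ✓
Row 3: (3,0)1 2/3 ✓ · (3,1)1 3/5 ✓ · (3,2)2 0/5 ✗ · (3,3)1 4/5 ✓ · (3,4)1 5/5 ✓ · (3,5)1 3/5 ✓ · (3,6)2 1/3 ✗
Unsatisfied: (1,0), (1,3), (2,0), (3,2), (3,6) — 5 in total.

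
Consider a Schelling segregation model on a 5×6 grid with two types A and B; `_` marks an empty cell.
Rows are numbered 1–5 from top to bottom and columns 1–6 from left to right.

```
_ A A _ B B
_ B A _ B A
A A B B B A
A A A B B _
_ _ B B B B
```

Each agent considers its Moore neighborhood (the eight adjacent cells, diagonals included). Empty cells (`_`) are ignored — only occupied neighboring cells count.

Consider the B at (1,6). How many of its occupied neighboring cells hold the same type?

2

Occupied neighbors of (1,6): (1,5)=B, (2,5)=B, (2,6)=A.
Same type (B): 2 of 3.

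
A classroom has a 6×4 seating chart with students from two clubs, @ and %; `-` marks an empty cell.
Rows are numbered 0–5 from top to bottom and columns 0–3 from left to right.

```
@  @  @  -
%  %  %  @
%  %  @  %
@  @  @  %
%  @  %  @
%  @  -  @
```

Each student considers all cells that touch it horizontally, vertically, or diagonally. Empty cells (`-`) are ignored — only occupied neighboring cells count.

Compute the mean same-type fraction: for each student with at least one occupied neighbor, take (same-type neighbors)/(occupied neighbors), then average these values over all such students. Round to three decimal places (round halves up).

(0,0)@ 1/3
(0,1)@ 2/5
(0,2)@ 2/4
(1,0)% 3/5
(1,1)% 4/8
(1,2)% 3/7
(1,3)@ 2/4
(2,0)% 3/5
(2,1)% 4/8
(2,2)@ 3/8
(2,3)% 2/5
(3,0)@ 2/5
(3,1)@ 4/8
(3,2)@ 4/8
(3,3)% 2/5
(4,0)% 1/5
(4,1)@ 4/7
(4,2)% 1/7
(4,3)@ 2/4
(5,0)% 1/3
(5,1)@ 1/4
(5,3)@ 1/2
Sum over 22 students: 1/3 + 2/5 + 2/4 + 3/5 + 4/8 + 3/7 + 2/4 + 3/5 + 4/8 + 3/8 + 2/5 + 2/5 + 4/8 + 4/8 + 2/5 + 1/5 + 4/7 + 1/7 + 2/4 + 1/3 + 1/4 + 1/2 = 1585/168; mean = 1585/168 ÷ 22 = 1585/3696 = 0.428841… → 0.429.

0.429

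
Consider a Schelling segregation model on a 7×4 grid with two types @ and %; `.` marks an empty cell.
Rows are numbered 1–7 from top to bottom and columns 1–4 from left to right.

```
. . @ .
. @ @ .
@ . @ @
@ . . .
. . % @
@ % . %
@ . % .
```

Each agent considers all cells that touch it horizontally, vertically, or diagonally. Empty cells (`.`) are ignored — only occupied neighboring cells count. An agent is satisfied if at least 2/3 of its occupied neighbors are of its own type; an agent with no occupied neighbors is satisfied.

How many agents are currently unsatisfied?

(1,3)@ 2/2 ok
(2,2)@ 4/4 ok
(2,3)@ 4/4 ok
(3,1)@ 2/2 ok
(3,3)@ 3/3 ok
(3,4)@ 2/2 ok
(4,1)@ 1/1 ok
(5,3)% 2/3 ok
(5,4)@ 0/2 unhappy
(6,1)@ 1/2 unhappy
(6,2)% 2/4 unhappy
(6,4)% 2/3 ok
(7,1)@ 1/2 unhappy
(7,3)% 2/2 ok
Unsatisfied: (5,4), (6,1), (6,2), (7,1) — 4 in total.

4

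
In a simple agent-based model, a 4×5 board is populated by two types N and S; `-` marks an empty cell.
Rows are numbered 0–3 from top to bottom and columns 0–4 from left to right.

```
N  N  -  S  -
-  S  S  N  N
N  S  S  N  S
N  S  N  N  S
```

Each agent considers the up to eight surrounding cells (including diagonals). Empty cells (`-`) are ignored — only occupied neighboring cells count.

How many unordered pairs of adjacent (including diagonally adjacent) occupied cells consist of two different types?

Scan each occupied cell's neighbors to the right and below (and the two forward diagonals) so each pair is counted once.
From row 0: 5 unlike of 7 pairs (running 5/7).
From row 1: 6 unlike of 14 pairs (running 11/21).
From row 2: 10 unlike of 17 pairs (running 21/38).
From row 3: 3 unlike of 4 pairs (running 24/42).
Total adjacent occupied pairs: 42; unlike-type pairs: 24.

24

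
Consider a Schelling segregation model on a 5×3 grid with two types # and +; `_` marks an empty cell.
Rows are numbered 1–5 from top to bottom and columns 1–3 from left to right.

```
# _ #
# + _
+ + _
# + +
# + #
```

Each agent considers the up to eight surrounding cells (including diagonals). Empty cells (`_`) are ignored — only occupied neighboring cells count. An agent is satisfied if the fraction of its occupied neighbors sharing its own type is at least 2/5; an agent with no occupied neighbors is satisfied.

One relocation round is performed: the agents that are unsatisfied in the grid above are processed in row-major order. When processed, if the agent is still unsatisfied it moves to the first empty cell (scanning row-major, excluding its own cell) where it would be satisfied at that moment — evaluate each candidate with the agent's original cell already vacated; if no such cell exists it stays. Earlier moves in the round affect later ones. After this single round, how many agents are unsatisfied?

Initially unsatisfied (in order): (1,3), (2,1), (4,1), (5,1), (5,3).
  (1,3) → (1,2).
  (2,1): now satisfied by earlier moves; stays.
  (4,1) → (1,3).
  (5,1) → (2,3).
  (5,3): no empty cell satisfies it; stays.
Resulting grid:
# # #
# + #
+ + _
_ + +
_ + #
Unsatisfied now: (2,2), (5,3).

2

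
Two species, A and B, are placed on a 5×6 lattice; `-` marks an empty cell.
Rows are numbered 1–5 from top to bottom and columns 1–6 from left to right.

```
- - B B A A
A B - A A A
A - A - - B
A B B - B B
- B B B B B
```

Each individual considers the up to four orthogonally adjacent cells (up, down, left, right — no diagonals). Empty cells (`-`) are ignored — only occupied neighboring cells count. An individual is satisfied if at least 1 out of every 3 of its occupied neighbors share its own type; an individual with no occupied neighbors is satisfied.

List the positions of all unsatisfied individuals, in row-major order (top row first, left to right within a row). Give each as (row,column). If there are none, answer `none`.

(2,2), (3,3)

(1,3)B 1/1 ✓
(1,4)B 1/3 ✓
(1,5)A 2/3 ✓
(1,6)A 2/2 ✓
(2,1)A 1/2 ✓
(2,2)B 0/1 ✗
(2,4)A 1/2 ✓
(2,5)A 3/3 ✓
(2,6)A 2/3 ✓
(3,1)A 2/2 ✓
(3,3)A 0/1 ✗
(3,6)B 1/2 ✓
(4,1)A 1/2 ✓
(4,2)B 2/3 ✓
(4,3)B 2/3 ✓
(4,5)B 2/2 ✓
(4,6)B 3/3 ✓
(5,2)B 2/2 ✓
(5,3)B 3/3 ✓
(5,4)B 2/2 ✓
(5,5)B 3/3 ✓
(5,6)B 2/2 ✓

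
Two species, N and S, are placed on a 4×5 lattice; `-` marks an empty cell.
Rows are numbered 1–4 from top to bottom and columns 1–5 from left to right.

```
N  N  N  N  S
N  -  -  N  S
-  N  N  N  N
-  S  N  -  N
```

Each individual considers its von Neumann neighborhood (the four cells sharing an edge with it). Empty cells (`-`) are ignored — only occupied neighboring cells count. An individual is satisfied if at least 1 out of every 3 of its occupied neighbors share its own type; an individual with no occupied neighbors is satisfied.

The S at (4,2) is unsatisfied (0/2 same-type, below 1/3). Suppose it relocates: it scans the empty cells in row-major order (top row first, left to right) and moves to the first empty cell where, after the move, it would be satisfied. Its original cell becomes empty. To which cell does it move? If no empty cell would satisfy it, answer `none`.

(4,1)

Vacating (4,2). Empty cells in order:
  (2,2): 0/3 same-type → still unsatisfied.
  (2,3): 0/3 same-type → still unsatisfied.
  (3,1): 0/2 same-type → still unsatisfied.
  (4,1): 0/0 same-type → satisfied — stop here.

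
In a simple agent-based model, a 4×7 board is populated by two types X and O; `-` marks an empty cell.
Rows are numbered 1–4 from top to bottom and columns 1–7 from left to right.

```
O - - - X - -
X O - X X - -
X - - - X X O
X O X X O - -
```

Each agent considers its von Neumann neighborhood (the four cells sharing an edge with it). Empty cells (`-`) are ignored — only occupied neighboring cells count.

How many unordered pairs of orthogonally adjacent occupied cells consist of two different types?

7

Scan each occupied cell's neighbors to the right and below so each pair is counted once.
From row 1: 1 unlike of 2 pairs (running 1/2).
From row 2: 1 unlike of 4 pairs (running 2/6).
From row 3: 2 unlike of 4 pairs (running 4/10).
From row 4: 3 unlike of 4 pairs (running 7/14).
Total adjacent occupied pairs: 14; unlike-type pairs: 7.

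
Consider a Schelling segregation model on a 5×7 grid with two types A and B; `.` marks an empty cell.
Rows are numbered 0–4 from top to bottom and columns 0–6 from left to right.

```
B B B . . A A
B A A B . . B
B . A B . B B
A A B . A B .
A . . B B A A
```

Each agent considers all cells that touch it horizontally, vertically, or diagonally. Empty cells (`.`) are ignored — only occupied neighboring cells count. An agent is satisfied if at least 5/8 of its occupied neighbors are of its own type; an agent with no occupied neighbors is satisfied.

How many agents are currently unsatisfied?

Row 0: (0,0)B 2/3 satisfied · (0,1)B 3/5 not · (0,2)B 2/4 not · (0,5)A 1/2 not · (0,6)A 1/2 not
Row 1: (1,0)B 3/4 satisfied · (1,1)A 2/7 not · (1,2)A 2/6 not · (1,3)B 2/4 not · (1,6)B 2/4 not
Row 2: (2,0)B 1/4 not · (2,2)A 3/6 not · (2,3)B 2/5 not · (2,5)B 3/4 satisfied · (2,6)B 3/3 satisfied
Row 3: (3,0)A 2/3 satisfied · (3,1)A 3/5 not · (3,2)B 2/4 not · (3,4)A 1/6 not · (3,5)B 3/6 not
Row 4: (4,0)A 2/2 satisfied · (4,3)B 2/3 satisfied · (4,4)B 2/4 not · (4,5)A 2/4 not · (4,6)A 1/2 not
Unsatisfied: (0,1), (0,2), (0,5), (0,6), (1,1), (1,2), (1,3), (1,6), (2,0), (2,2), (2,3), (3,1), (3,2), (3,4), (3,5), (4,4), (4,5), (4,6) — 18 in total.

18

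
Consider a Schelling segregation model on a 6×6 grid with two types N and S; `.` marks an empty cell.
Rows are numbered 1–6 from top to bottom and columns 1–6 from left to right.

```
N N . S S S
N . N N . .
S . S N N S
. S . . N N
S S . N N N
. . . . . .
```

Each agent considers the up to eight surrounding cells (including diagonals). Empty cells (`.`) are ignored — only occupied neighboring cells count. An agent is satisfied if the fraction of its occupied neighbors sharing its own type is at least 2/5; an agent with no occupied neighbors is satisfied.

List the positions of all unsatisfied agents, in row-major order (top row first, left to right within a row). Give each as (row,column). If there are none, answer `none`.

Row 1: (1,1)N 2/2 satisfied · (1,2)N 3/3 satisfied · (1,4)S 1/3 not · (1,5)S 2/3 satisfied · (1,6)S 1/1 satisfied
Row 2: (2,1)N 2/3 satisfied · (2,3)N 3/5 satisfied · (2,4)N 3/6 satisfied
Row 3: (3,1)S 1/2 satisfied · (3,3)S 1/4 not · (3,4)N 4/5 satisfied · (3,5)N 4/5 satisfied · (3,6)S 0/3 not
Row 4: (4,2)S 4/4 satisfied · (4,5)N 6/7 satisfied · (4,6)N 4/5 satisfied
Row 5: (5,1)S 2/2 satisfied · (5,2)S 2/2 satisfied · (5,4)N 2/2 satisfied · (5,5)N 4/4 satisfied · (5,6)N 3/3 satisfied

(1,4), (3,3), (3,6)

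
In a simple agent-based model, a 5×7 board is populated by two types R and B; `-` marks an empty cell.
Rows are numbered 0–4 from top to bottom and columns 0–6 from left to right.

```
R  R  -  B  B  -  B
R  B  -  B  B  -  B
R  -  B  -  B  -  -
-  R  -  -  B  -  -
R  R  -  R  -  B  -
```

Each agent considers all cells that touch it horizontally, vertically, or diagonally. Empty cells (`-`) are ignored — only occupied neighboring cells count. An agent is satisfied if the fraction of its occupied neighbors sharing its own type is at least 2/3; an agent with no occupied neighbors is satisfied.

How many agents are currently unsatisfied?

Row 0: (0,0)R 2/3 satisfied · (0,1)R 2/3 satisfied · (0,3)B 3/3 satisfied · (0,4)B 3/3 satisfied · (0,6)B 1/1 satisfied
Row 1: (1,0)R 3/4 satisfied · (1,1)B 1/5 not · (1,3)B 5/5 satisfied · (1,4)B 4/4 satisfied · (1,6)B 1/1 satisfied
Row 2: (2,0)R 2/3 satisfied · (2,2)B 2/3 satisfied · (2,4)B 3/3 satisfied
Row 3: (3,1)R 3/4 satisfied · (3,4)B 2/3 satisfied
Row 4: (4,0)R 2/2 satisfied · (4,1)R 2/2 satisfied · (4,3)R 0/1 not · (4,5)B 1/1 satisfied
Unsatisfied: (1,1), (4,3) — 2 in total.

2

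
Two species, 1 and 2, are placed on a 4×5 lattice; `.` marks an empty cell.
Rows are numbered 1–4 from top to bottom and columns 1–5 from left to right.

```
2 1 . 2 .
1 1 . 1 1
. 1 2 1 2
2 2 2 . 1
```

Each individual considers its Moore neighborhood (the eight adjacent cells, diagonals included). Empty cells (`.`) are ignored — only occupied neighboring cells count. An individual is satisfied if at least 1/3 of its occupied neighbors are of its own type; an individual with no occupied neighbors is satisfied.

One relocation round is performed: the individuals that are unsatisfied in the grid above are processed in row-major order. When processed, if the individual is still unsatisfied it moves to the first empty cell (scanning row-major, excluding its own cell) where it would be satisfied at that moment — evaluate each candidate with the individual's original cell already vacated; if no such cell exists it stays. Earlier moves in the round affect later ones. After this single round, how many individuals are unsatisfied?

1

Initially unsatisfied (in order): (1,1), (1,4), (3,5).
  (1,1) → (1,5).
  (1,4): now satisfied by earlier moves; stays.
  (3,5) → (3,1).
Resulting grid:
. 1 . 2 2
1 1 . 1 1
2 1 2 1 .
2 2 2 . 1
Unsatisfied now: (3,2).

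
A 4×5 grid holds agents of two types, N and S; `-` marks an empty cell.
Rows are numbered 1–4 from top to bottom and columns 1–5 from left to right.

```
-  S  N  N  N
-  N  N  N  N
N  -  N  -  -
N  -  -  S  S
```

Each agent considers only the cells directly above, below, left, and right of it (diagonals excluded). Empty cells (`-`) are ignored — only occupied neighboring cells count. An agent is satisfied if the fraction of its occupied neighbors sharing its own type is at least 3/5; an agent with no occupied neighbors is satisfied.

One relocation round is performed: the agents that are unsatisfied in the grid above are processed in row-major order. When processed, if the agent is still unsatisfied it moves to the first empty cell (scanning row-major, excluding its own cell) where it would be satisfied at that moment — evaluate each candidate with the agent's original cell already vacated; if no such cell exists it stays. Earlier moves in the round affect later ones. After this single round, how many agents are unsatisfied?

Initially unsatisfied (in order): (1,2), (2,2).
  (1,2) → (1,1).
  (2,2): now satisfied by earlier moves; stays.
Resulting grid:
S - N N N
- N N N N
N - N - -
N - - S S
All satisfied now.

0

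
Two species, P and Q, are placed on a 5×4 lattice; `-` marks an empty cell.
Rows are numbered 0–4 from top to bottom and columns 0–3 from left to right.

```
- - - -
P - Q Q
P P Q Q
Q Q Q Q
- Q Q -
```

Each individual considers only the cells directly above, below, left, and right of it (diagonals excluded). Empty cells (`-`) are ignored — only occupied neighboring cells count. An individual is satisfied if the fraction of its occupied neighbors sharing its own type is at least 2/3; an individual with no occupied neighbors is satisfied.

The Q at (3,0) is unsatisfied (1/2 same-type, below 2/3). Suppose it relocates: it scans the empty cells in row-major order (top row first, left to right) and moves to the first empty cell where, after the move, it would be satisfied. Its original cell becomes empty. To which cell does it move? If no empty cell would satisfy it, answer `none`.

(0,1)

Vacating (3,0). Empty cells in order:
  (0,0): 0/1 same-type → still unsatisfied.
  (0,1): 0/0 same-type → satisfied — stop here.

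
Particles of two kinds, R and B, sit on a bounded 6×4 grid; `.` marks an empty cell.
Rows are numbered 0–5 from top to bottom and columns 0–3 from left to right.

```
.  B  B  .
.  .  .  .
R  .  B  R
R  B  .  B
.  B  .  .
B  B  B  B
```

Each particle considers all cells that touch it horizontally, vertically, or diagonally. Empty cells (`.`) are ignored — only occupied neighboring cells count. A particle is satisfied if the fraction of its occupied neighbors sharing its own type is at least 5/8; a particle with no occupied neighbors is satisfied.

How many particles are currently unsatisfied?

5

Row 0: (0,1)B 1/1 satisfied · (0,2)B 1/1 satisfied
Row 2: (2,0)R 1/2 not · (2,2)B 2/3 satisfied · (2,3)R 0/2 not
Row 3: (3,0)R 1/3 not · (3,1)B 2/4 not · (3,3)B 1/2 not
Row 4: (4,1)B 4/5 satisfied
Row 5: (5,0)B 2/2 satisfied · (5,1)B 3/3 satisfied · (5,2)B 3/3 satisfied · (5,3)B 1/1 satisfied
Unsatisfied: (2,0), (2,3), (3,0), (3,1), (3,3) — 5 in total.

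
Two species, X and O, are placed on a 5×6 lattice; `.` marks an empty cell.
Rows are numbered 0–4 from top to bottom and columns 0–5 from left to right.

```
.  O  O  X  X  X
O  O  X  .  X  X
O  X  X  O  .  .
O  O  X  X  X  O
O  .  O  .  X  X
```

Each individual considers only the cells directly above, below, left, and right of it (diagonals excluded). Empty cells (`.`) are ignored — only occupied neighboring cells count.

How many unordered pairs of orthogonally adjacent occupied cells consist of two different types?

12

Scan each occupied cell's neighbors to the right and below so each pair is counted once.
Row 0: O(0,1)–O(0,2)= O(0,1)–O(1,1)= O(0,2)–X(0,3)≠ O(0,2)–X(1,2)≠ X(0,3)–X(0,4)= X(0,4)–X(0,5)= X(0,4)–X(1,4)= X(0,5)–X(1,5)=  → 2/8 unlike.
Row 1: O(1,0)–O(1,1)= O(1,0)–O(2,0)= O(1,1)–X(1,2)≠ O(1,1)–X(2,1)≠ X(1,2)–X(2,2)= X(1,4)–X(1,5)=  → 2/6 unlike.
Row 2: O(2,0)–X(2,1)≠ O(2,0)–O(3,0)= X(2,1)–X(2,2)= X(2,1)–O(3,1)≠ X(2,2)–O(2,3)≠ X(2,2)–X(3,2)= O(2,3)–X(3,3)≠  → 4/7 unlike.
Row 3: O(3,0)–O(3,1)= O(3,0)–O(4,0)= O(3,1)–X(3,2)≠ X(3,2)–X(3,3)= X(3,2)–O(4,2)≠ X(3,3)–X(3,4)= X(3,4)–O(3,5)≠ X(3,4)–X(4,4)= O(3,5)–X(4,5)≠  → 4/9 unlike.
Row 4: X(4,4)–X(4,5)=  → 0/1 unlike.
Total adjacent occupied pairs: 31; unlike-type pairs: 12.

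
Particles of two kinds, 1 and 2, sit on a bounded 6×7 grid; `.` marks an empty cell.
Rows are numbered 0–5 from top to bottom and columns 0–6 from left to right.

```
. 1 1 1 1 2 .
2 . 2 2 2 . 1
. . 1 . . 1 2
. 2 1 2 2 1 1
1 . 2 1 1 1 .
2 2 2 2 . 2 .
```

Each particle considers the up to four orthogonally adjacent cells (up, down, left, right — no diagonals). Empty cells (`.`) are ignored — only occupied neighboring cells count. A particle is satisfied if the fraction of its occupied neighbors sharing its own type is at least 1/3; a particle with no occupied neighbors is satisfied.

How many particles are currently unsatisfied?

Row 0: (0,1)1 1/1 satisfied · (0,2)1 2/3 satisfied · (0,3)1 2/3 satisfied · (0,4)1 1/3 satisfied · (0,5)2 0/1 not
Row 1: (1,0)2 0/0 satisfied · (1,2)2 1/3 satisfied · (1,3)2 2/3 satisfied · (1,4)2 1/2 satisfied · (1,6)1 0/1 not
Row 2: (2,2)1 1/2 satisfied · (2,5)1 1/2 satisfied · (2,6)2 0/3 not
Row 3: (3,1)2 0/1 not · (3,2)1 1/4 not · (3,3)2 1/3 satisfied · (3,4)2 1/3 satisfied · (3,5)1 3/4 satisfied · (3,6)1 1/2 satisfied
Row 4: (4,0)1 0/1 not · (4,2)2 1/3 satisfied · (4,3)1 1/4 not · (4,4)1 2/3 satisfied · (4,5)1 2/3 satisfied
Row 5: (5,0)2 1/2 satisfied · (5,1)2 2/2 satisfied · (5,2)2 3/3 satisfied · (5,3)2 1/2 satisfied · (5,5)2 0/1 not
Unsatisfied: (0,5), (1,6), (2,6), (3,1), (3,2), (4,0), (4,3), (5,5) — 8 in total.

8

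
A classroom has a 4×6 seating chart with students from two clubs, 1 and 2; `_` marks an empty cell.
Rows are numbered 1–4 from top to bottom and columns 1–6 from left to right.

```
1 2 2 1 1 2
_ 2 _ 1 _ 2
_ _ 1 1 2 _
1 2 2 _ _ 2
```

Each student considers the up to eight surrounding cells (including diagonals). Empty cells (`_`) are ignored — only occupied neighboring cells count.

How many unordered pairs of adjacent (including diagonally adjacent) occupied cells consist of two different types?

13

Scan each occupied cell's neighbors to the right and below (and the two forward diagonals) so each pair is counted once.
Row 1: 1(1,1)–2(1,2)≠ 1(1,1)–2(2,2)≠ 2(1,2)–2(1,3)= 2(1,2)–2(2,2)= 2(1,3)–1(1,4)≠ 2(1,3)–1(2,4)≠ 2(1,3)–2(2,2)= 1(1,4)–1(1,5)= 1(1,4)–1(2,4)= 1(1,5)–2(1,6)≠ 1(1,5)–2(2,6)≠ 1(1,5)–1(2,4)= 2(1,6)–2(2,6)=  → 6/13 unlike.
Row 2: 2(2,2)–1(3,3)≠ 1(2,4)–1(3,4)= 1(2,4)–2(3,5)≠ 1(2,4)–1(3,3)= 2(2,6)–2(3,5)=  → 2/5 unlike.
Row 3: 1(3,3)–1(3,4)= 1(3,3)–2(4,3)≠ 1(3,3)–2(4,2)≠ 1(3,4)–2(3,5)≠ 1(3,4)–2(4,3)≠ 2(3,5)–2(4,6)=  → 4/6 unlike.
Row 4: 1(4,1)–2(4,2)≠ 2(4,2)–2(4,3)=  → 1/2 unlike.
Total adjacent occupied pairs: 26; unlike-type pairs: 13.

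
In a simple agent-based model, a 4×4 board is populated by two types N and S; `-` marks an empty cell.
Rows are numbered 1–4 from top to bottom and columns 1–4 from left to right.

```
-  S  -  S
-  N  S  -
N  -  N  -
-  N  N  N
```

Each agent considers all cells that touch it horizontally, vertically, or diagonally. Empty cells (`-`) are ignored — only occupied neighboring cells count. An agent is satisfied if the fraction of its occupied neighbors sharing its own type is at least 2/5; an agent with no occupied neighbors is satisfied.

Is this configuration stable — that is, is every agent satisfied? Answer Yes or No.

Yes

(1,2)S 1/2 ✓
(1,4)S 1/1 ✓
(2,2)N 2/4 ✓
(2,3)S 2/4 ✓
(3,1)N 2/2 ✓
(3,3)N 4/5 ✓
(4,2)N 3/3 ✓
(4,3)N 3/3 ✓
(4,4)N 2/2 ✓
All meet the threshold, so the configuration is stable.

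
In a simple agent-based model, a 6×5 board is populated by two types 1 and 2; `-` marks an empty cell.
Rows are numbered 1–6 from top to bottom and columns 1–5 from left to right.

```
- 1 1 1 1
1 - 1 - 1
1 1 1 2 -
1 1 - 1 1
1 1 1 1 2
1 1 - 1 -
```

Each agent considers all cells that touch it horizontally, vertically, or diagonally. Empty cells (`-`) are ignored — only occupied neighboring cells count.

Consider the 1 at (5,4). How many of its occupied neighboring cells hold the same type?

Occupied neighbors of (5,4): (4,4)=1, (4,5)=1, (5,3)=1, (5,5)=2, (6,4)=1.
Same type (1): 4 of 5.

4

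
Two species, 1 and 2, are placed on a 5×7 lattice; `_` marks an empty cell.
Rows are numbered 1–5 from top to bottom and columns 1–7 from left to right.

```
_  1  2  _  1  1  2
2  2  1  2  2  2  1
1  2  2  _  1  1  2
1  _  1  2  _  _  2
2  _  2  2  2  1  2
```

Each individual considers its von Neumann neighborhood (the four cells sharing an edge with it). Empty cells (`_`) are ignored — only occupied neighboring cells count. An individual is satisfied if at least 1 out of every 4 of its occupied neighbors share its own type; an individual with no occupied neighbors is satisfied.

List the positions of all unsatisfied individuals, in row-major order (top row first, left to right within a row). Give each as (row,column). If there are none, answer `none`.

(1,2), (1,3), (1,7), (2,3), (2,7), (4,3), (5,1), (5,6)

Row 1: (1,2)1 0/2 ✗ · (1,3)2 0/2 ✗ · (1,5)1 1/2 ✓ · (1,6)1 1/3 ✓ · (1,7)2 0/2 ✗
Row 2: (2,1)2 1/2 ✓ · (2,2)2 2/4 ✓ · (2,3)1 0/4 ✗ · (2,4)2 1/2 ✓ · (2,5)2 2/4 ✓ · (2,6)2 1/4 ✓ · (2,7)1 0/3 ✗
Row 3: (3,1)1 1/3 ✓ · (3,2)2 2/3 ✓ · (3,3)2 1/3 ✓ · (3,5)1 1/2 ✓ · (3,6)1 1/3 ✓ · (3,7)2 1/3 ✓
Row 4: (4,1)1 1/2 ✓ · (4,3)1 0/3 ✗ · (4,4)2 1/2 ✓ · (4,7)2 2/2 ✓
Row 5: (5,1)2 0/1 ✗ · (5,3)2 1/2 ✓ · (5,4)2 3/3 ✓ · (5,5)2 1/2 ✓ · (5,6)1 0/2 ✗ · (5,7)2 1/2 ✓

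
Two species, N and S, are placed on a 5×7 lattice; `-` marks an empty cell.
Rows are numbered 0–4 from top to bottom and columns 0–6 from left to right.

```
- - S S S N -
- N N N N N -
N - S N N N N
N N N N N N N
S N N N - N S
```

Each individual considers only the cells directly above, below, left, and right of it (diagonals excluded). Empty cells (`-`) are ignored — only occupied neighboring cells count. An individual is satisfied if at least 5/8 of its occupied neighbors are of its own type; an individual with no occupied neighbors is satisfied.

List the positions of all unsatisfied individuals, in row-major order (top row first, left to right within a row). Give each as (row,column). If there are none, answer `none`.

(0,2), (0,4), (0,5), (1,2), (2,2), (4,0), (4,5), (4,6)

(0,2)S 1/2 ✗
(0,3)S 2/3 ✓
(0,4)S 1/3 ✗
(0,5)N 1/2 ✗
(1,1)N 1/1 ✓
(1,2)N 2/4 ✗
(1,3)N 3/4 ✓
(1,4)N 3/4 ✓
(1,5)N 3/3 ✓
(2,0)N 1/1 ✓
(2,2)S 0/3 ✗
(2,3)N 3/4 ✓
(2,4)N 4/4 ✓
(2,5)N 4/4 ✓
(2,6)N 2/2 ✓
(3,0)N 2/3 ✓
(3,1)N 3/3 ✓
(3,2)N 3/4 ✓
(3,3)N 4/4 ✓
(3,4)N 3/3 ✓
(3,5)N 4/4 ✓
(3,6)N 2/3 ✓
(4,0)S 0/2 ✗
(4,1)N 2/3 ✓
(4,2)N 3/3 ✓
(4,3)N 2/2 ✓
(4,5)N 1/2 ✗
(4,6)S 0/2 ✗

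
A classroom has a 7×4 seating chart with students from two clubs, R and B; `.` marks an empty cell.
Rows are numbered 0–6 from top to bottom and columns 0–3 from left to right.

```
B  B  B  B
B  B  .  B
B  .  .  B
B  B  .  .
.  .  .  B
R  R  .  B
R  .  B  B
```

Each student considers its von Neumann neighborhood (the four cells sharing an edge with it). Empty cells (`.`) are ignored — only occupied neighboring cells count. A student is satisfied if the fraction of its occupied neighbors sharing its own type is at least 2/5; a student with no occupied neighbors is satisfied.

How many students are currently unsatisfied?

0

Row 0: (0,0)B 2/2 ok · (0,1)B 3/3 ok · (0,2)B 2/2 ok · (0,3)B 2/2 ok
Row 1: (1,0)B 3/3 ok · (1,1)B 2/2 ok · (1,3)B 2/2 ok
Row 2: (2,0)B 2/2 ok · (2,3)B 1/1 ok
Row 3: (3,0)B 2/2 ok · (3,1)B 1/1 ok
Row 4: (4,3)B 1/1 ok
Row 5: (5,0)R 2/2 ok · (5,1)R 1/1 ok · (5,3)B 2/2 ok
Row 6: (6,0)R 1/1 ok · (6,2)B 1/1 ok · (6,3)B 2/2 ok
Every one meets the threshold.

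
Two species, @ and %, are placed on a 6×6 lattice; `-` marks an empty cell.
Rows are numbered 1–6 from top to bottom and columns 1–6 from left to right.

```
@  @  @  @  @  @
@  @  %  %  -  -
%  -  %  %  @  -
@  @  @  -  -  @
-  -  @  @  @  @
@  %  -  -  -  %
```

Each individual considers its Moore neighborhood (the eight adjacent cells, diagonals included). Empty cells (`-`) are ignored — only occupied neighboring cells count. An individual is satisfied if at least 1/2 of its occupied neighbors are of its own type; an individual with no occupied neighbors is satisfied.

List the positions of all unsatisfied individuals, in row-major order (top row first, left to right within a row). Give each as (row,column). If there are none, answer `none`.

(1,1)@ 3/3 satisfied
(1,2)@ 4/5 satisfied
(1,3)@ 3/5 satisfied
(1,4)@ 2/4 satisfied
(1,5)@ 2/3 satisfied
(1,6)@ 1/1 satisfied
(2,1)@ 3/4 satisfied
(2,2)@ 4/7 satisfied
(2,3)% 3/7 not
(2,4)% 3/7 not
(3,1)% 0/4 not
(3,3)% 3/6 satisfied
(3,4)% 3/5 satisfied
(3,5)@ 1/3 not
(4,1)@ 1/2 satisfied
(4,2)@ 3/5 satisfied
(4,3)@ 3/5 satisfied
(4,6)@ 3/3 satisfied
(5,3)@ 3/4 satisfied
(5,4)@ 3/3 satisfied
(5,5)@ 3/4 satisfied
(5,6)@ 2/3 satisfied
(6,1)@ 0/1 not
(6,2)% 0/2 not
(6,6)% 0/2 not

(2,3), (2,4), (3,1), (3,5), (6,1), (6,2), (6,6)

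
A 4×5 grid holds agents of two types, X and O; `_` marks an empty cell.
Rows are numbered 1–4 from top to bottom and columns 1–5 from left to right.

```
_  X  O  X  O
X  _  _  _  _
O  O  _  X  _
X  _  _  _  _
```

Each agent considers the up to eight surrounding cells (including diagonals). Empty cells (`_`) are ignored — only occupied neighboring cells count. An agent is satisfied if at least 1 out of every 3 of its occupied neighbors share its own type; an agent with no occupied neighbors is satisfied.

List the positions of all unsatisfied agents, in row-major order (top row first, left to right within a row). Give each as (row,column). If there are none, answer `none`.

Row 1: (1,2)X 1/2 satisfied · (1,3)O 0/2 not · (1,4)X 0/2 not · (1,5)O 0/1 not
Row 2: (2,1)X 1/3 satisfied
Row 3: (3,1)O 1/3 satisfied · (3,2)O 1/3 satisfied · (3,4)X 0/0 satisfied
Row 4: (4,1)X 0/2 not

(1,3), (1,4), (1,5), (4,1)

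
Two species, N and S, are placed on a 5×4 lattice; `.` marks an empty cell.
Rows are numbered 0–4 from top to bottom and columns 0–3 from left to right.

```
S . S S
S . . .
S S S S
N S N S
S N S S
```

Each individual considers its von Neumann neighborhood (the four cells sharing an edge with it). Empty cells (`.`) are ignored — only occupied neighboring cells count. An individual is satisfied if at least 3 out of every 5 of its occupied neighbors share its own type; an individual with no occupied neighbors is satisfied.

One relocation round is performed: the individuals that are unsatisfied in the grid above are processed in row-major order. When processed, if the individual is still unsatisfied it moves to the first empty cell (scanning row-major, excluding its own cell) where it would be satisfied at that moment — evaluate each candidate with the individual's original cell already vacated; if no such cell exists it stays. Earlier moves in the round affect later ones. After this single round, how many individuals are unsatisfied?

Initially unsatisfied (in order): (3,0), (3,1), (3,2), (4,0), (4,1), (4,2).
  (3,0): no empty cell satisfies it; stays.
  (3,1) → (0,1).
  (3,2) → (3,1).
  (4,0) → (1,1).
  (4,1) → (4,0).
  (4,2): now satisfied by earlier moves; stays.
Resulting grid:
S S S S
S S . .
S S S S
N N . S
N . S S
Unsatisfied now: (3,1).

1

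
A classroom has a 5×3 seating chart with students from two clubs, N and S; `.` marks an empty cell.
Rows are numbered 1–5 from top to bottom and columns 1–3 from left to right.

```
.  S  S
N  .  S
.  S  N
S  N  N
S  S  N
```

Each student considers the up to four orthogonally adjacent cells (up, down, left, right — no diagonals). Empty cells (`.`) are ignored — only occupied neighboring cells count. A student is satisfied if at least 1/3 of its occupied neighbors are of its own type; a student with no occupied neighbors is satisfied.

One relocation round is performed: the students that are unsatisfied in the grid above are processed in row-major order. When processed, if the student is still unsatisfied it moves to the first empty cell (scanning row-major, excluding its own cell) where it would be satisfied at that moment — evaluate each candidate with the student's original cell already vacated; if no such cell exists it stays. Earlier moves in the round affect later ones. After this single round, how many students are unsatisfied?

Initially unsatisfied (in order): (3,2), (4,2).
  (3,2) → (1,1).
  (4,2): now satisfied by earlier moves; stays.
Resulting grid:
S S S
N . S
. . N
S N N
S S N
Unsatisfied now: (2,1).

1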